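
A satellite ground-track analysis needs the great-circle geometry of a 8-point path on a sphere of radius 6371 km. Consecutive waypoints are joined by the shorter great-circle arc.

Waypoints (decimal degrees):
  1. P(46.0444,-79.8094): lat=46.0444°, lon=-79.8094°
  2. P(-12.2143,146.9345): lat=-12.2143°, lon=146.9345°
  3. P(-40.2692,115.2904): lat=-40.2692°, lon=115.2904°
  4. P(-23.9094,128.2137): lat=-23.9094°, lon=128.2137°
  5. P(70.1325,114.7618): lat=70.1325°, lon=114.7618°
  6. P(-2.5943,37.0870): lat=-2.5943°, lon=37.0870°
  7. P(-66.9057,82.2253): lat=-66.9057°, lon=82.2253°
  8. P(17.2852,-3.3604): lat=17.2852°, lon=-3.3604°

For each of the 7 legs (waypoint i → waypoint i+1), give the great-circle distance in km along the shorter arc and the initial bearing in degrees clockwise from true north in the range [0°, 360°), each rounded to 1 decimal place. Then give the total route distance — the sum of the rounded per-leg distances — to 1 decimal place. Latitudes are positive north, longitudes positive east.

Leg 1: φ1=0.8036264, φ2=-0.2131798, Δφ=-1.0168061, Δλ=3.9574276 rad; a=sin²(Δφ/2)+cosφ1·cosφ2·sin²(Δλ/2)=0.8085882439; c=2·atan2(√a, √(1-a))=2.235945468; dist=6371·c=14245.209 ≈ 14245.2 km; running total=14245.2 km
Leg 1 bearing: y=sinΔλ·cosφ2=-0.71181162, x=cosφ1·sinφ2-sinφ1·cosφ2·cosΔλ=0.33528703; θ=atan2(y, x)=-64.7780° <0 so +360° → 295.2220° ≈ 295.2°
Leg 2: φ1=-0.2131798, φ2=-0.7028301, Δφ=-0.4896504, Δλ=-0.5522937 rad; a=sin²(Δφ/2)+cosφ1·cosφ2·sin²(Δλ/2)=0.1141886482; c=2·atan2(√a, √(1-a))=0.689408010; dist=6371·c=4392.218 ≈ 4392.2 km; running total=18637.4 km
Leg 2 bearing: y=sinΔλ·cosφ2=-0.40030967, x=cosφ1·sinφ2-sinφ1·cosφ2·cosΔλ=-0.49431829; θ=atan2(y, x)=-140.9987° <0 so +360° → 219.0013° ≈ 219.0°
Leg 3: φ1=-0.7028301, φ2=-0.4172978, Δφ=0.2855324, Δλ=0.2255541 rad; a=sin²(Δφ/2)+cosφ1·cosφ2·sin²(Δλ/2)=0.0290783073; c=2·atan2(√a, √(1-a))=0.342722110; dist=6371·c=2183.483 ≈ 2183.5 km; running total=20820.9 km
Leg 3 bearing: y=sinΔλ·cosφ2=0.20445483, x=cosφ1·sinφ2-sinφ1·cosφ2·cosΔλ=0.26670070; θ=atan2(y, x)=37.4741° ≈ 37.5°
Leg 4: φ1=-0.4172978, φ2=1.2240430, Δφ=1.6413408, Δλ=-0.2347799 rad; a=sin²(Δφ/2)+cosφ1·cosφ2·sin²(Δλ/2)=0.5395046921; c=2·atan2(√a, √(1-a))=1.649888145; dist=6371·c=10511.437 ≈ 10511.4 km; running total=31332.3 km
Leg 4 bearing: y=sinΔλ·cosφ2=-0.07905806, x=cosφ1·sinφ2-sinφ1·cosφ2·cosΔλ=0.99373404; θ=atan2(y, x)=-4.5487° <0 so +360° → 355.4513° ≈ 355.5°
Leg 5: φ1=1.2240430, φ2=-0.0452791, Δφ=-1.2693221, Δλ=-1.3556810 rad; a=sin²(Δφ/2)+cosφ1·cosφ2·sin²(Δλ/2)=0.4850501642; c=2·atan2(√a, √(1-a))=1.540892198; dist=6371·c=9817.024 ≈ 9817.0 km; running total=41149.3 km
Leg 5 bearing: y=sinΔλ·cosφ2=-0.97595048, x=cosφ1·sinφ2-sinφ1·cosφ2·cosΔλ=-0.21593208; θ=atan2(y, x)=-102.4759° <0 so +360° → 257.5241° ≈ 257.5°
Leg 6: φ1=-0.0452791, φ2=-1.1677248, Δφ=-1.1224457, Δλ=0.7878120 rad; a=sin²(Δφ/2)+cosφ1·cosφ2·sin²(Δλ/2)=0.3409790732; c=2·atan2(√a, √(1-a))=1.247132945; dist=6371·c=7945.484 ≈ 7945.5 km; running total=49094.8 km
Leg 6 bearing: y=sinΔλ·cosφ2=0.27802821, x=cosφ1·sinφ2-sinφ1·cosφ2·cosΔλ=-0.90639379; θ=atan2(y, x)=162.9471° ≈ 162.9°
Leg 7: φ1=-1.1677248, φ2=0.3016837, Δφ=1.4694084, Δλ=-1.4937523 rad; a=sin²(Δφ/2)+cosφ1·cosφ2·sin²(Δλ/2)=0.6222448486; c=2·atan2(√a, √(1-a))=1.817789710; dist=6371·c=11581.138 ≈ 11581.1 km; running total=60675.9 km
Leg 7 bearing: y=sinΔλ·cosφ2=-0.95200513, x=cosφ1·sinφ2-sinφ1·cosφ2·cosΔλ=0.18414947; θ=atan2(y, x)=-79.0523° <0 so +360° → 280.9477° ≈ 280.9°

Leg 1: dist=14245.2 km, bearing=295.2°
Leg 2: dist=4392.2 km, bearing=219.0°
Leg 3: dist=2183.5 km, bearing=37.5°
Leg 4: dist=10511.4 km, bearing=355.5°
Leg 5: dist=9817.0 km, bearing=257.5°
Leg 6: dist=7945.5 km, bearing=162.9°
Leg 7: dist=11581.1 km, bearing=280.9°
Total: 60675.9 km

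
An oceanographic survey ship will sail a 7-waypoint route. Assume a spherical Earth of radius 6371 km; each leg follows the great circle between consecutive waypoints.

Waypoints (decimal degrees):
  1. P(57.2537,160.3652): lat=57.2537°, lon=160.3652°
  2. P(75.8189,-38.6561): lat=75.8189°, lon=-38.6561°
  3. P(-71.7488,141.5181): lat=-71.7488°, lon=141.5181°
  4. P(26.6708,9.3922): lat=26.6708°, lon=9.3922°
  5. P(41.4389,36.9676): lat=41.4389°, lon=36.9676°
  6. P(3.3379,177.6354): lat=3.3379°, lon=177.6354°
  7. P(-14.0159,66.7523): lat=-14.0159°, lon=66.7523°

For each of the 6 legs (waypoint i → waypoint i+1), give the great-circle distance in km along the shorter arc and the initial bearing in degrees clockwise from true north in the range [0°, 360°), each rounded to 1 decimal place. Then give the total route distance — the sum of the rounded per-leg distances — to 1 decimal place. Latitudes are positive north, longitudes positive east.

Leg 1: dist=5154.7 km, bearing=6.3°
Leg 2: dist=19562.5 km, bearing=359.2°
Leg 3: dist=14219.5 km, bearing=237.1°
Leg 4: dist=3004.2 km, bearing=49.8°
Leg 5: dist=13644.3 km, bearing=48.8°
Leg 6: dist=12349.4 km, bearing=256.3°
Total: 67934.6 km

Leg 1: φ1=0.9992656, φ2=1.3232894, Δφ=0.3240239, Δλ=-3.4735770 rad; a=sin²(Δφ/2)+cosφ1·cosφ2·sin²(Δλ/2)=0.1549198132; c=2·atan2(√a, √(1-a))=0.809085682; dist=6371·c=5154.685 ≈ 5154.7 km; running total=5154.7 km
Leg 1 bearing: y=sinΔλ·cosφ2=0.07984626, x=cosφ1·sinφ2-sinφ1·cosφ2·cosΔλ=0.71923795; θ=atan2(y, x)=6.3348° ≈ 6.3°
Leg 2: φ1=1.3232894, φ2=-1.2522528, Δφ=-2.5755422, Δλ=3.1446330 rad; a=sin²(Δφ/2)+cosφ1·cosφ2·sin²(Δλ/2)=0.9987388018; c=2·atan2(√a, √(1-a))=3.070551012; dist=6371·c=19562.480 ≈ 19562.5 km; running total=24717.2 km
Leg 2 bearing: y=sinΔλ·cosφ2=-0.00095219, x=cosφ1·sinφ2-sinφ1·cosφ2·cosΔλ=0.07097551; θ=atan2(y, x)=-0.7686° <0 so +360° → 359.2314° ≈ 359.2°
Leg 3: φ1=-1.2522528, φ2=0.4654933, Δφ=1.7177461, Δλ=-2.3060320 rad; a=sin²(Δφ/2)+cosφ1·cosφ2·sin²(Δλ/2)=0.8070013008; c=2·atan2(√a, √(1-a))=2.231918028; dist=6371·c=14219.5498 ≈ 14219.5 km; running total=38936.7 km
Leg 3 bearing: y=sinΔλ·cosφ2=-0.66275892, x=cosφ1·sinφ2-sinφ1·cosφ2·cosΔλ=-0.42866235; θ=atan2(y, x)=-122.8942° <0 so +360° → 237.1058° ≈ 237.1°
Leg 4: φ1=0.4654933, φ2=0.7232452, Δφ=0.2577520, Δλ=0.4812815 rad; a=sin²(Δφ/2)+cosφ1·cosφ2·sin²(Δλ/2)=0.0545666719; c=2·atan2(√a, √(1-a))=0.471546891; dist=6371·c=3004.225 ≈ 3004.2 km; running total=41940.9 km
Leg 4 bearing: y=sinΔλ·cosφ2=0.34703012, x=cosφ1·sinφ2-sinφ1·cosφ2·cosΔλ=0.29313256; θ=atan2(y, x)=49.8126° ≈ 49.8°
Leg 5: φ1=0.7232452, φ2=0.0582573, Δφ=-0.6649879, Δλ=2.4551163 rad; a=sin²(Δφ/2)+cosφ1·cosφ2·sin²(Δλ/2)=0.7701668781; c=2·atan2(√a, √(1-a))=2.141630029; dist=6371·c=13644.325 ≈ 13644.3 km; running total=55585.2 km
Leg 5 bearing: y=sinΔλ·cosφ2=0.63274041, x=cosφ1·sinφ2-sinφ1·cosφ2·cosΔλ=0.55468820; θ=atan2(y, x)=48.7608° ≈ 48.8°
Leg 6: φ1=0.0582573, φ2=-0.2446236, Δφ=-0.3028809, Δλ=-1.9352752 rad; a=sin²(Δφ/2)+cosφ1·cosφ2·sin²(Δλ/2)=0.6796823673; c=2·atan2(√a, √(1-a))=1.938383390; dist=6371·c=12349.441 ≈ 12349.4 km; running total=67934.6 km
Leg 6 bearing: y=sinΔλ·cosφ2=-0.90649391, x=cosφ1·sinφ2-sinφ1·cosφ2·cosΔλ=-0.22164337; θ=atan2(y, x)=-103.7396° <0 so +360° → 256.2604° ≈ 256.3°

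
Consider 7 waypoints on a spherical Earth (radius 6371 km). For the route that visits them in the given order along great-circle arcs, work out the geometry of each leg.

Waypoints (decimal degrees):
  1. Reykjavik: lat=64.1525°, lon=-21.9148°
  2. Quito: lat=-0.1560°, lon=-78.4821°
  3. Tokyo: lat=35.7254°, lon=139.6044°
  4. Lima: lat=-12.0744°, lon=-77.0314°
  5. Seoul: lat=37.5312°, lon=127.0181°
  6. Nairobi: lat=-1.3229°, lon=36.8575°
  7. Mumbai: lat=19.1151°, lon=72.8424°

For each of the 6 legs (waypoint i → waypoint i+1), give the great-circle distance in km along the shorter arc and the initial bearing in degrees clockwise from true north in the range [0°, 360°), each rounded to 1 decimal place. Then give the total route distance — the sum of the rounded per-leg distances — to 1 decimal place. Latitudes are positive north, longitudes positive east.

Leg 1: φ1=1.1196723, φ2=-0.0027227, Δφ=-1.1223951, Δλ=-0.9872856 rad; a=sin²(Δφ/2)+cosφ1·cosφ2·sin²(Δλ/2)=0.3811231973; c=2·atan2(√a, √(1-a))=1.330743843; dist=6371·c=8478.169 ≈ 8478.2 km; running total=8478.2 km
Leg 1 bearing: y=sinΔλ·cosφ2=-0.83453046, x=cosφ1·sinφ2-sinφ1·cosφ2·cosΔλ=-0.49702327; θ=atan2(y, x)=-120.7769° <0 so +360° → 239.2231° ≈ 239.2°
Leg 2: φ1=-0.0027227, φ2=0.6235259, Δφ=0.6262486, Δλ=3.8063275 rad; a=sin²(Δφ/2)+cosφ1·cosφ2·sin²(Δλ/2)=0.8202793834; c=2·atan2(√a, √(1-a))=2.266022019; dist=6371·c=14436.826 ≈ 14436.8 km; running total=22915.0 km
Leg 2 bearing: y=sinΔλ·cosφ2=-0.50077446, x=cosφ1·sinφ2-sinφ1·cosφ2·cosΔλ=0.58215926; θ=atan2(y, x)=-40.7022° <0 so +360° → 319.2978° ≈ 319.3°
Leg 3: φ1=0.6235259, φ2=-0.2107380, Δφ=-0.8342639, Δλ=-3.7810080 rad; a=sin²(Δφ/2)+cosφ1·cosφ2·sin²(Δλ/2)=0.8795869575; c=2·atan2(√a, √(1-a))=2.432839334; dist=6371·c=15499.619 ≈ 15499.6 km; running total=38414.6 km
Leg 3 bearing: y=sinΔλ·cosφ2=0.58352488, x=cosφ1·sinφ2-sinφ1·cosφ2·cosΔλ=0.28836379; θ=atan2(y, x)=63.7025° ≈ 63.7°
Leg 4: φ1=-0.2107380, φ2=0.6550430, Δφ=0.8657810, Δλ=3.5613356 rad; a=sin²(Δφ/2)+cosφ1·cosφ2·sin²(Δλ/2)=0.9177966528; c=2·atan2(√a, √(1-a))=2.560008243; dist=6371·c=16309.813 ≈ 16309.8 km; running total=54724.4 km
Leg 4 bearing: y=sinΔλ·cosφ2=-0.32317676, x=cosφ1·sinφ2-sinφ1·cosφ2·cosΔλ=0.44423035; θ=atan2(y, x)=-36.0358° <0 so +360° → 323.9642° ≈ 324.0°
Leg 5: φ1=0.6550430, φ2=-0.0230890, Δφ=-0.6781320, Δλ=-1.5735993 rad; a=sin²(Δφ/2)+cosφ1·cosφ2·sin²(Δλ/2)=0.5081433176; c=2·atan2(√a, √(1-a))=1.587083682; dist=6371·c=10111.310 ≈ 10111.3 km; running total=64835.7 km
Leg 5 bearing: y=sinΔλ·cosφ2=-0.99972953, x=cosφ1·sinφ2-sinφ1·cosφ2·cosΔλ=-0.01660131; θ=atan2(y, x)=-90.9514° <0 so +360° → 269.0486° ≈ 269.0°
Leg 6: φ1=-0.0230890, φ2=0.3336214, Δφ=0.3567104, Δλ=0.6280550 rad; a=sin²(Δφ/2)+cosφ1·cosφ2·sin²(Δλ/2)=0.1216038537; c=2·atan2(√a, √(1-a))=0.712404589; dist=6371·c=4538.730 ≈ 4538.7 km; running total=69374.4 km
Leg 6 bearing: y=sinΔλ·cosφ2=0.55517485, x=cosφ1·sinφ2-sinφ1·cosφ2·cosΔλ=0.34503088; θ=atan2(y, x)=58.1398° ≈ 58.1°

Leg 1: dist=8478.2 km, bearing=239.2°
Leg 2: dist=14436.8 km, bearing=319.3°
Leg 3: dist=15499.6 km, bearing=63.7°
Leg 4: dist=16309.8 km, bearing=324.0°
Leg 5: dist=10111.3 km, bearing=269.0°
Leg 6: dist=4538.7 km, bearing=58.1°
Total: 69374.4 km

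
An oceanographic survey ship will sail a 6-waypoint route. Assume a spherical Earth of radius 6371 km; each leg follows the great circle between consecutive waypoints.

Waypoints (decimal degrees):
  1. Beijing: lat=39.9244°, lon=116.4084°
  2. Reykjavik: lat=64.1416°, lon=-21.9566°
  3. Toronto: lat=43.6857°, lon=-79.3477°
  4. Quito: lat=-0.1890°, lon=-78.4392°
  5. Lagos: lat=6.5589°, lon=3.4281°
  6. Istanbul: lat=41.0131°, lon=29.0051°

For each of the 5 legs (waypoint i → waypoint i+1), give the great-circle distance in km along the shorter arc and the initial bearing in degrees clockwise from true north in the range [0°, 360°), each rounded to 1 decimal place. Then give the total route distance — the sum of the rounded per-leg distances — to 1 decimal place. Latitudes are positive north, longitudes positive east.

Leg 1: dist=7881.6 km, bearing=342.1°
Leg 2: dist=4189.0 km, bearing=265.4°
Leg 3: dist=4879.5 km, bearing=178.7°
Leg 4: dist=9111.6 km, bearing=83.3°
Leg 5: dist=4593.7 km, bearing=29.6°
Total: 30655.4 km

Leg 1: φ1=0.6968122, φ2=1.1194821, Δφ=0.4226699, Δλ=-2.4149248 rad; a=sin²(Δφ/2)+cosφ1·cosφ2·sin²(Δλ/2)=0.3362343369; c=2·atan2(√a, √(1-a))=1.237106734; dist=6371·c=7881.607 ≈ 7881.6 km; running total=7881.6 km
Leg 1 bearing: y=sinΔλ·cosφ2=-0.28976963, x=cosφ1·sinφ2-sinφ1·cosφ2·cosΔλ=0.89930906; θ=atan2(y, x)=-17.8596° <0 so +360° → 342.1404° ≈ 342.1°
Leg 2: φ1=1.1194821, φ2=0.7624593, Δφ=-0.3570228, Δλ=-1.0016637 rad; a=sin²(Δφ/2)+cosφ1·cosφ2·sin²(Δλ/2)=0.1042436184; c=2·atan2(√a, √(1-a))=0.657516019; dist=6371·c=4189.035 ≈ 4189.0 km; running total=12070.6 km
Leg 2 bearing: y=sinΔλ·cosφ2=-0.60915013, x=cosφ1·sinφ2-sinφ1·cosφ2·cosΔλ=-0.04943350; θ=atan2(y, x)=-94.6395° <0 so +360° → 265.3605° ≈ 265.4°
Leg 3: φ1=0.7624593, φ2=-0.0032987, Δφ=-0.7657580, Δλ=0.0158563 rad; a=sin²(Δφ/2)+cosφ1·cosφ2·sin²(Δλ/2)=0.1396168394; c=2·atan2(√a, √(1-a))=0.765889124; dist=6371·c=4879.480 ≈ 4879.5 km; running total=16950.1 km
Leg 3 bearing: y=sinΔλ·cosφ2=0.01585557, x=cosφ1·sinφ2-sinφ1·cosφ2·cosΔλ=-0.69299676; θ=atan2(y, x)=178.6893° ≈ 178.7°
Leg 4: φ1=-0.0032987, φ2=0.1144744, Δφ=0.1177731, Δλ=1.4288539 rad; a=sin²(Δφ/2)+cosφ1·cosφ2·sin²(Δλ/2)=0.4299186089; c=2·atan2(√a, √(1-a))=1.430170509; dist=6371·c=9111.616 ≈ 9111.6 km; running total=26061.7 km
Leg 4 bearing: y=sinΔλ·cosφ2=0.98346386, x=cosφ1·sinφ2-sinφ1·cosφ2·cosΔλ=0.11468752; θ=atan2(y, x)=83.3484° ≈ 83.3°
Leg 5: φ1=0.1144744, φ2=0.7158136, Δφ=0.6013392, Δλ=0.4464029 rad; a=sin²(Δφ/2)+cosφ1·cosφ2·sin²(Δλ/2)=0.1244398689; c=2·atan2(√a, √(1-a))=0.721038940; dist=6371·c=4593.739 ≈ 4593.7 km; running total=30655.4 km
Leg 5 bearing: y=sinΔλ·cosφ2=0.32576124, x=cosφ1·sinφ2-sinφ1·cosφ2·cosΔλ=0.57419332; θ=atan2(y, x)=29.5679° ≈ 29.6°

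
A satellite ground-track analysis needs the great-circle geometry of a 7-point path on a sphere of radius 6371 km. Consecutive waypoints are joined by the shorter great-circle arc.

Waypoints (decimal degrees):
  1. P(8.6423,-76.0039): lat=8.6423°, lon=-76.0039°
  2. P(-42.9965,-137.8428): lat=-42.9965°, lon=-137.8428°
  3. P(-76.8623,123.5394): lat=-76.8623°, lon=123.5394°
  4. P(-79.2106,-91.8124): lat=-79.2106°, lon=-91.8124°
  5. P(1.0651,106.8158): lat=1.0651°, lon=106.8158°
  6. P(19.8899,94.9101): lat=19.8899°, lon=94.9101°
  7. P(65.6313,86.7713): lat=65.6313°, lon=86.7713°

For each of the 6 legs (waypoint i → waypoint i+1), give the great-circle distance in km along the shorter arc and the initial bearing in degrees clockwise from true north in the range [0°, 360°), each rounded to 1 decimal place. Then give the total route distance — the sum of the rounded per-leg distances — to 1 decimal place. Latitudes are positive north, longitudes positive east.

Leg 1: dist=8471.4 km, bearing=221.6°
Leg 2: dist=5589.6 km, bearing=197.0°
Leg 3: dist=2534.5 km, bearing=163.8°
Leg 4: dist=11261.9 km, bearing=199.0°
Leg 5: dist=2461.5 km, bearing=329.0°
Leg 6: dist=5120.9 km, bearing=355.3°
Total: 35439.8 km

Leg 1: φ1=0.1508366, φ2=-0.7504305, Δφ=-0.9012671, Δλ=-1.0792924 rad; a=sin²(Δφ/2)+cosφ1·cosφ2·sin²(Δλ/2)=0.3806047716; c=2·atan2(√a, √(1-a))=1.329676243; dist=6371·c=8471.367 ≈ 8471.4 km; running total=8471.4 km
Leg 1 bearing: y=sinΔλ·cosφ2=-0.64481576, x=cosφ1·sinφ2-sinφ1·cosφ2·cosΔλ=-0.72607971; θ=atan2(y, x)=-138.3924° <0 so +360° → 221.6076° ≈ 221.6°
Leg 2: φ1=-0.7504305, φ2=-1.3415002, Δφ=-0.5910697, Δλ=4.5619800 rad; a=sin²(Δφ/2)+cosφ1·cosφ2·sin²(Δλ/2)=0.1804026141; c=2·atan2(√a, √(1-a))=0.877345567; dist=6371·c=5589.569 ≈ 5589.6 km; running total=14061.0 km
Leg 2 bearing: y=sinΔλ·cosφ2=-0.22472597, x=cosφ1·sinφ2-sinφ1·cosφ2·cosΔλ=-0.73547827; θ=atan2(y, x)=-163.0094° <0 so +360° → 196.9906° ≈ 197.0°
Leg 3: φ1=-1.3415002, φ2=-1.3824858, Δφ=-0.0409856, Δλ=-3.7585980 rad; a=sin²(Δφ/2)+cosφ1·cosφ2·sin²(Δλ/2)=0.0390461848; c=2·atan2(√a, √(1-a))=0.397820274; dist=6371·c=2534.513 ≈ 2534.5 km; running total=16595.5 km
Leg 3 bearing: y=sinΔλ·cosφ2=0.10831279, x=cosφ1·sinφ2-sinφ1·cosφ2·cosΔλ=-0.37196056; θ=atan2(y, x)=163.7647° ≈ 163.8°
Leg 4: φ1=-1.3824858, φ2=0.0185895, Δφ=1.4010753, Δλ=3.4667161 rad; a=sin²(Δφ/2)+cosφ1·cosφ2·sin²(Δλ/2)=0.5978108078; c=2·atan2(√a, √(1-a))=1.767687599; dist=6371·c=11261.938 ≈ 11261.9 km; running total=27857.4 km
Leg 4 bearing: y=sinΔλ·cosφ2=-0.31937056, x=cosφ1·sinφ2-sinφ1·cosφ2·cosΔλ=-0.92721876; θ=atan2(y, x)=-160.9943° <0 so +360° → 199.0057° ≈ 199.0°
Leg 5: φ1=0.0185895, φ2=0.3471442, Δφ=0.3285547, Δλ=-0.2077937 rad; a=sin²(Δφ/2)+cosφ1·cosφ2·sin²(Δλ/2)=0.0368575768; c=2·atan2(√a, √(1-a))=0.386365225; dist=6371·c=2461.533 ≈ 2461.5 km; running total=30318.9 km
Leg 5 bearing: y=sinΔλ·cosφ2=-0.19399525, x=cosφ1·sinφ2-sinφ1·cosφ2·cosΔλ=0.32305143; θ=atan2(y, x)=-30.9852° <0 so +360° → 329.0148° ≈ 329.0°
Leg 6: φ1=0.3471442, φ2=1.1454823, Δφ=0.7983380, Δλ=-0.1420489 rad; a=sin²(Δφ/2)+cosφ1·cosφ2·sin²(Δλ/2)=0.1530049517; c=2·atan2(√a, √(1-a))=0.803780050; dist=6371·c=5120.883 ≈ 5120.9 km; running total=35439.8 km
Leg 6 bearing: y=sinΔλ·cosφ2=-0.05841343, x=cosφ1·sinφ2-sinφ1·cosφ2·cosΔλ=0.71761105; θ=atan2(y, x)=-4.6536° <0 so +360° → 355.3464° ≈ 355.3°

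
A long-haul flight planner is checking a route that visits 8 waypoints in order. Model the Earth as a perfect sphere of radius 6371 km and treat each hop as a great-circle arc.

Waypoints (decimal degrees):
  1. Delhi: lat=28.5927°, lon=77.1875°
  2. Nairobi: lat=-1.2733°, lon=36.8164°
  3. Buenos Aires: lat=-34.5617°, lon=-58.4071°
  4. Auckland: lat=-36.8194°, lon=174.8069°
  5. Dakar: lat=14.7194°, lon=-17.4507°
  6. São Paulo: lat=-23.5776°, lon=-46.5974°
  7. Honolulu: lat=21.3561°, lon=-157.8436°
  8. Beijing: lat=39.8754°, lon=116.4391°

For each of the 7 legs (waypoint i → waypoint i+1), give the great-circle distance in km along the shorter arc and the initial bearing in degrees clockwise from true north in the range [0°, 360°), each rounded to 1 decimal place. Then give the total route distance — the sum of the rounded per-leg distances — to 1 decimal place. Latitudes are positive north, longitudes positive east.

Leg 1: φ1=0.4990368, φ2=-0.0222233, Δφ=-0.5212600, Δλ=-0.7046086 rad; a=sin²(Δφ/2)+cosφ1·cosφ2·sin²(Δλ/2)=0.1709244275; c=2·atan2(√a, √(1-a))=0.852435901; dist=6371·c=5430.869 ≈ 5430.9 km; running total=5430.9 km
Leg 1 bearing: y=sinΔλ·cosφ2=-0.64757576, x=cosφ1·sinφ2-sinφ1·cosφ2·cosΔλ=-0.38403478; θ=atan2(y, x)=-120.6694° <0 so +360° → 239.3306° ≈ 239.3°
Leg 2: φ1=-0.0222233, φ2=-0.6032155, Δφ=-0.5809922, Δλ=-1.6619636 rad; a=sin²(Δφ/2)+cosφ1·cosφ2·sin²(Δλ/2)=0.5311745679; c=2·atan2(√a, √(1-a))=1.633185929; dist=6371·c=10405.028 ≈ 10405.0 km; running total=15835.9 km
Leg 2 bearing: y=sinΔλ·cosφ2=-0.82009582, x=cosφ1·sinφ2-sinφ1·cosφ2·cosΔλ=-0.56881933; θ=atan2(y, x)=-124.7452° <0 so +360° → 235.2548° ≈ 235.3°
Leg 3: φ1=-0.6032155, φ2=-0.6426198, Δφ=-0.0394043, Δλ=4.0703522 rad; a=sin²(Δφ/2)+cosφ1·cosφ2·sin²(Δλ/2)=0.5274000528; c=2·atan2(√a, √(1-a))=1.625623897; dist=6371·c=10356.8499 ≈ 10356.8 km; running total=26192.7 km
Leg 3 bearing: y=sinΔλ·cosφ2=-0.64112544, x=cosφ1·sinφ2-sinφ1·cosφ2·cosΔλ=-0.76547706; θ=atan2(y, x)=-140.0521° <0 so +360° → 219.9479° ≈ 219.9°
Leg 4: φ1=-0.6426198, φ2=0.2569020, Δφ=0.8995218, Δλ=-3.3555281 rad; a=sin²(Δφ/2)+cosφ1·cosφ2·sin²(Δλ/2)=0.9544389339; c=2·atan2(√a, √(1-a))=2.711381889; dist=6371·c=17274.214 ≈ 17274.2 km; running total=43466.9 km
Leg 4 bearing: y=sinΔλ·cosφ2=0.20533975, x=cosφ1·sinφ2-sinφ1·cosφ2·cosΔλ=-0.36301048; θ=atan2(y, x)=150.5050° ≈ 150.5°
Leg 5: φ1=0.2569020, φ2=-0.4115067, Δφ=-0.6684087, Δλ=-0.5087059 rad; a=sin²(Δφ/2)+cosφ1·cosφ2·sin²(Δλ/2)=0.1637181253; c=2·atan2(√a, √(1-a))=0.833128626; dist=6371·c=5307.862 ≈ 5307.9 km; running total=48774.8 km
Leg 5 bearing: y=sinΔλ·cosφ2=-0.44638829, x=cosφ1·sinφ2-sinφ1·cosφ2·cosΔλ=-0.59025037; θ=atan2(y, x)=-142.9009° <0 so +360° → 217.0991° ≈ 217.1°
Leg 6: φ1=-0.4115067, φ2=0.3727343, Δφ=0.7842410, Δλ=-1.9416125 rad; a=sin²(Δφ/2)+cosφ1·cosφ2·sin²(Δλ/2)=0.7274907004; c=2·atan2(√a, √(1-a))=2.043147654; dist=6371·c=13016.894 ≈ 13016.9 km; running total=61791.7 km
Leg 6 bearing: y=sinΔλ·cosφ2=-0.86803404, x=cosφ1·sinφ2-sinφ1·cosφ2·cosΔλ=0.19876829; θ=atan2(y, x)=-77.1024° <0 so +360° → 282.8976° ≈ 282.9°
Leg 7: φ1=0.3727343, φ2=0.6959570, Δφ=0.3232228, Δλ=4.7871362 rad; a=sin²(Δφ/2)+cosφ1·cosφ2·sin²(Δλ/2)=0.3565760725; c=2·atan2(√a, √(1-a))=1.279861539; dist=6371·c=8153.998 ≈ 8154.0 km; running total=69945.7 km
Leg 7 bearing: y=sinΔλ·cosφ2=-0.76529759, x=cosφ1·sinφ2-sinφ1·cosφ2·cosΔλ=0.57622731; θ=atan2(y, x)=-53.0222° <0 so +360° → 306.9778° ≈ 307.0°

Leg 1: dist=5430.9 km, bearing=239.3°
Leg 2: dist=10405.0 km, bearing=235.3°
Leg 3: dist=10356.8 km, bearing=219.9°
Leg 4: dist=17274.2 km, bearing=150.5°
Leg 5: dist=5307.9 km, bearing=217.1°
Leg 6: dist=13016.9 km, bearing=282.9°
Leg 7: dist=8154.0 km, bearing=307.0°
Total: 69945.7 km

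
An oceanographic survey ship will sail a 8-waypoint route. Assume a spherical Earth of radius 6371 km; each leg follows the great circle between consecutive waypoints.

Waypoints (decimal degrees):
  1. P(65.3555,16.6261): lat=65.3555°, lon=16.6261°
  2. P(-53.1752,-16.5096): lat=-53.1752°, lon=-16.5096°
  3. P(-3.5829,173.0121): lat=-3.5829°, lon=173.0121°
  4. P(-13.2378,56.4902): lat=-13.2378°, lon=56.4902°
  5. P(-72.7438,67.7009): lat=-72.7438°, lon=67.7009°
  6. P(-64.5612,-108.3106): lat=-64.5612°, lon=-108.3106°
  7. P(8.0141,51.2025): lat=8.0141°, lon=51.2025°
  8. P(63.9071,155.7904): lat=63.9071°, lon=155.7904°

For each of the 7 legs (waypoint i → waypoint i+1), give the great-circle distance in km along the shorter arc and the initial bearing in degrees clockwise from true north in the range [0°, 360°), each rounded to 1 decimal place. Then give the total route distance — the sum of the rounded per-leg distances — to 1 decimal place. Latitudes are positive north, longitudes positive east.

Leg 1: dist=13478.7 km, bearing=202.5°
Leg 2: dist=13641.3 km, bearing=191.3°
Leg 3: dist=12765.6 km, bearing=253.6°
Leg 4: dist=6657.4 km, bearing=176.2°
Leg 5: dist=4744.6 km, bearing=182.5°
Leg 6: dist=13524.0 km, bearing=156.0°
Leg 7: dist=9908.7 km, bearing=25.2°
Total: 74720.3 km

Leg 1: φ1=1.1406687, φ2=-0.9280823, Δφ=-2.0687510, Δλ=-0.5783271 rad; a=sin²(Δφ/2)+cosφ1·cosφ2·sin²(Δλ/2)=0.7591367665; c=2·atan2(√a, √(1-a))=2.115627287; dist=6371·c=13478.661 ≈ 13478.7 km; running total=13478.7 km
Leg 1 bearing: y=sinΔλ·cosφ2=-0.32762999, x=cosφ1·sinφ2-sinφ1·cosφ2·cosΔλ=-0.78996907; θ=atan2(y, x)=-157.4744° <0 so +360° → 202.5256° ≈ 202.5°
Leg 2: φ1=-0.9280823, φ2=-0.0625334, Δφ=0.8655489, Δλ=3.3077777 rad; a=sin²(Δφ/2)+cosφ1·cosφ2·sin²(Δλ/2)=0.7699668136; c=2·atan2(√a, √(1-a))=2.141154579; dist=6371·c=13641.296 ≈ 13641.3 km; running total=27120.0 km
Leg 2 bearing: y=sinΔλ·cosφ2=-0.16509781, x=cosφ1·sinφ2-sinφ1·cosφ2·cosΔλ=-0.82535713; θ=atan2(y, x)=-168.6883° <0 so +360° → 191.3117° ≈ 191.3°
Leg 3: φ1=-0.0625334, φ2=-0.2310432, Δφ=-0.1685098, Δλ=-2.0336908 rad; a=sin²(Δφ/2)+cosφ1·cosφ2·sin²(Δλ/2)=0.7097572087; c=2·atan2(√a, √(1-a))=2.003706650; dist=6371·c=12765.615 ≈ 12765.6 km; running total=39885.6 km
Leg 3 bearing: y=sinΔλ·cosφ2=-0.87098812, x=cosφ1·sinφ2-sinφ1·cosφ2·cosΔλ=-0.25570950; θ=atan2(y, x)=-106.3615° <0 so +360° → 253.6385° ≈ 253.6°
Leg 4: φ1=-0.2310432, φ2=-1.2696188, Δφ=-1.0385756, Δλ=0.1956636 rad; a=sin²(Δφ/2)+cosφ1·cosφ2·sin²(Δλ/2)=0.2490308926; c=2·atan2(√a, √(1-a))=1.044958044; dist=6371·c=6657.428 ≈ 6657.4 km; running total=46543.0 km
Leg 4 bearing: y=sinΔλ·cosφ2=0.05767298, x=cosφ1·sinφ2-sinφ1·cosφ2·cosΔλ=-0.86297848; θ=atan2(y, x)=176.1766° ≈ 176.2°
Leg 5: φ1=-1.2696188, φ2=-1.1268055, Δφ=0.1428133, Δλ=-3.0719802 rad; a=sin²(Δφ/2)+cosφ1·cosφ2·sin²(Δλ/2)=0.1323588064; c=2·atan2(√a, √(1-a))=0.744713093; dist=6371·c=4744.567 ≈ 4744.6 km; running total=51287.6 km
Leg 5 bearing: y=sinΔλ·cosφ2=-0.02987766, x=cosφ1·sinφ2-sinφ1·cosφ2·cosΔλ=-0.67710201; θ=atan2(y, x)=-177.4734° <0 so +360° → 182.5266° ≈ 182.5°
Leg 6: φ1=-1.1268055, φ2=0.1398724, Δφ=1.2666779, Δλ=2.7840288 rad; a=sin²(Δφ/2)+cosφ1·cosφ2·sin²(Δλ/2)=0.7621743788; c=2·atan2(√a, √(1-a))=2.122746445; dist=6371·c=13524.018 ≈ 13524.0 km; running total=64811.6 km
Leg 6 bearing: y=sinΔλ·cosφ2=0.34657511, x=cosφ1·sinφ2-sinφ1·cosφ2·cosΔλ=-0.77778151; θ=atan2(y, x)=155.9825° ≈ 156.0°
Leg 7: φ1=0.1398724, φ2=1.1153893, Δφ=0.9755169, Δλ=1.8254032 rad; a=sin²(Δφ/2)+cosφ1·cosφ2·sin²(Δλ/2)=0.4922438231; c=2·atan2(√a, √(1-a))=1.555283351; dist=6371·c=9908.710 ≈ 9908.7 km; running total=74720.3 km
Leg 7 bearing: y=sinΔλ·cosφ2=0.42564888, x=cosφ1·sinφ2-sinφ1·cosφ2·cosΔλ=0.90475543; θ=atan2(y, x)=25.1950° ≈ 25.2°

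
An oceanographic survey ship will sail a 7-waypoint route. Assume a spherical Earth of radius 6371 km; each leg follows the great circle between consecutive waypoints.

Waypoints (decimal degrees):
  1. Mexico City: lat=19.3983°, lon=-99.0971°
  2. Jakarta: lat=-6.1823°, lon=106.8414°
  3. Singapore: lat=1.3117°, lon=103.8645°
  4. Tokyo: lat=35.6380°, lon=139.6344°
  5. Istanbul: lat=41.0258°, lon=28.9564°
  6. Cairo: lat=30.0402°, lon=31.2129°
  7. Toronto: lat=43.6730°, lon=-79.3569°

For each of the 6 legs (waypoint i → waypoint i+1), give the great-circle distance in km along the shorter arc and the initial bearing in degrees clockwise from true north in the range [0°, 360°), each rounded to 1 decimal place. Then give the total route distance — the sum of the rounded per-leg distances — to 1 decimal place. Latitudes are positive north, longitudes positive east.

Leg 1: dist=16849.1 km, bearing=294.2°
Leg 2: dist=896.4 km, bearing=338.3°
Leg 3: dist=5307.7 km, bearing=39.9°
Leg 4: dist=8945.3 km, bearing=314.3°
Leg 5: dist=1238.4 km, bearing=169.8°
Leg 6: dist=9204.6 km, bearing=317.0°
Total: 42441.5 km

Leg 1: φ1=0.3385642, φ2=-0.1079015, Δφ=-0.4464657, Δλ=3.5943049 rad; a=sin²(Δφ/2)+cosφ1·cosφ2·sin²(Δλ/2)=0.9395251420; c=2·atan2(√a, √(1-a))=2.644662703; dist=6371·c=16849.146 ≈ 16849.1 km; running total=16849.1 km
Leg 1 bearing: y=sinΔλ·cosφ2=-0.43486232, x=cosφ1·sinφ2-sinφ1·cosφ2·cosΔλ=0.19535957; θ=atan2(y, x)=-65.8083° <0 so +360° → 294.1917° ≈ 294.2°
Leg 2: φ1=-0.1079015, φ2=0.0228935, Δφ=0.1307950, Δλ=-0.0519567 rad; a=sin²(Δφ/2)+cosφ1·cosφ2·sin²(Δλ/2)=0.0049413609; c=2·atan2(√a, √(1-a))=0.140705671; dist=6371·c=896.436 ≈ 896.4 km; running total=17745.5 km
Leg 2 bearing: y=sinΔλ·cosφ2=-0.05191972, x=cosφ1·sinφ2-sinφ1·cosφ2·cosΔλ=0.13027708; θ=atan2(y, x)=-21.7289° <0 so +360° → 338.2711° ≈ 338.3°
Leg 3: φ1=0.0228935, φ2=0.6220004, Δφ=0.5991070, Δλ=0.6243025 rad; a=sin²(Δφ/2)+cosφ1·cosφ2·sin²(Δλ/2)=0.1637109032; c=2·atan2(√a, √(1-a))=0.833109108; dist=6371·c=5307.738 ≈ 5307.7 km; running total=23053.2 km
Leg 3 bearing: y=sinΔλ·cosφ2=0.47505723, x=cosφ1·sinφ2-sinφ1·cosφ2·cosΔλ=0.56741449; θ=atan2(y, x)=39.9371° ≈ 39.9°
Leg 4: φ1=0.6220004, φ2=0.7160353, Δφ=0.0940348, Δλ=-1.9316955 rad; a=sin²(Δφ/2)+cosφ1·cosφ2·sin²(Δλ/2)=0.4170223489; c=2·atan2(√a, √(1-a))=1.404069659; dist=6371·c=8945.328 ≈ 8945.3 km; running total=31998.5 km
Leg 4 bearing: y=sinΔλ·cosφ2=-0.70581449, x=cosφ1·sinφ2-sinφ1·cosφ2·cosΔλ=0.68868334; θ=atan2(y, x)=-45.7038° <0 so +360° → 314.2962° ≈ 314.3°
Leg 5: φ1=0.7160353, φ2=0.5243004, Δφ=-0.1917349, Δλ=0.0393834 rad; a=sin²(Δφ/2)+cosφ1·cosφ2·sin²(Δλ/2)=0.0094156518; c=2·atan2(√a, √(1-a))=0.194374408; dist=6371·c=1238.359 ≈ 1238.4 km; running total=33236.9 km
Leg 5 bearing: y=sinΔλ·cosφ2=0.03408435, x=cosφ1·sinφ2-sinφ1·cosφ2·cosΔλ=-0.19012166; θ=atan2(y, x)=169.8362° ≈ 169.8°
Leg 6: φ1=0.5243004, φ2=0.7622376, Δφ=0.2379372, Δλ=-1.9298071 rad; a=sin²(Δφ/2)+cosφ1·cosφ2·sin²(Δλ/2)=0.4371507024; c=2·atan2(√a, √(1-a))=1.444764347; dist=6371·c=9204.594 ≈ 9204.6 km; running total=42441.5 km
Leg 6 bearing: y=sinΔλ·cosφ2=-0.67717901, x=cosφ1·sinφ2-sinφ1·cosφ2·cosΔλ=0.72500238; θ=atan2(y, x)=-43.0466° <0 so +360° → 316.9534° ≈ 317.0°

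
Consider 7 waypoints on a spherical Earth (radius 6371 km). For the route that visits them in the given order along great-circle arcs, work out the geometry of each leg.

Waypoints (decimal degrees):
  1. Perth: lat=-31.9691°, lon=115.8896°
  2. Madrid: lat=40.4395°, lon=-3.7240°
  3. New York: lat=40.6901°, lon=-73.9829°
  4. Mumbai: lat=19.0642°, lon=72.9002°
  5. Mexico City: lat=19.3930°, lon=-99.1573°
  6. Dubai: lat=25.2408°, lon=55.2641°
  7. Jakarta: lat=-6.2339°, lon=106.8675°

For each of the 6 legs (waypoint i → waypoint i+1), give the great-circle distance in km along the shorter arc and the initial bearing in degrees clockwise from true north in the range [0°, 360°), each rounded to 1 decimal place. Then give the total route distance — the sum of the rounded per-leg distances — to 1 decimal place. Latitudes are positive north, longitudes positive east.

Leg 1: dist=14621.0 km, bearing=298.0°
Leg 2: dist=5764.7 km, bearing=294.8°
Leg 3: dist=12541.3 km, bearing=34.1°
Leg 4: dist=15652.0 km, bearing=348.1°
Leg 5: dist=14333.3 km, bearing=30.1°
Leg 6: dist=6581.8 km, bearing=114.9°
Total: 69494.1 km

Leg 1: φ1=-0.5579661, φ2=0.7058024, Δφ=1.2637685, Δλ=-2.0876512 rad; a=sin²(Δφ/2)+cosφ1·cosφ2·sin²(Δλ/2)=0.8312420607; c=2·atan2(√a, √(1-a))=2.294926492; dist=6371·c=14620.977 ≈ 14621.0 km; running total=14621.0 km
Leg 1 bearing: y=sinΔλ·cosφ2=-0.66167578, x=cosφ1·sinφ2-sinφ1·cosφ2·cosΔλ=0.35114092; θ=atan2(y, x)=-62.0458° <0 so +360° → 297.9542° ≈ 298.0°
Leg 2: φ1=0.7058024, φ2=0.7101762, Δφ=0.0043738, Δλ=-1.2262491 rad; a=sin²(Δφ/2)+cosφ1·cosφ2·sin²(Δλ/2)=0.1910895110; c=2·atan2(√a, √(1-a))=0.904827819; dist=6371·c=5764.658 ≈ 5764.7 km; running total=20385.7 km
Leg 2 bearing: y=sinΔλ·cosφ2=-0.71368368, x=cosφ1·sinφ2-sinφ1·cosφ2·cosΔλ=0.33008005; θ=atan2(y, x)=-65.1794° <0 so +360° → 294.8206° ≈ 294.8°
Leg 3: φ1=0.7101762, φ2=0.3327331, Δφ=-0.3774432, Δλ=2.5635937 rad; a=sin²(Δφ/2)+cosφ1·cosφ2·sin²(Δλ/2)=0.6936466235; c=2·atan2(√a, √(1-a))=1.968490224; dist=6371·c=12541.251 ≈ 12541.3 km; running total=32927.0 km
Leg 3 bearing: y=sinΔλ·cosφ2=0.51638353, x=cosφ1·sinφ2-sinφ1·cosφ2·cosΔλ=0.76377483; θ=atan2(y, x)=34.0624° ≈ 34.1°
Leg 4: φ1=0.3327331, φ2=0.3384717, Δφ=0.0057386, Δλ=-3.0029699 rad; a=sin²(Δφ/2)+cosφ1·cosφ2·sin²(Δλ/2)=0.8872603701; c=2·atan2(√a, √(1-a))=2.456753405; dist=6371·c=15651.976 ≈ 15652.0 km; running total=48579.0 km
Leg 4 bearing: y=sinΔλ·cosφ2=-0.13033939, x=cosφ1·sinφ2-sinφ1·cosφ2·cosΔλ=0.61897437; θ=atan2(y, x)=-11.8912° <0 so +360° → 348.1088° ≈ 348.1°
Leg 5: φ1=0.3384717, φ2=0.4405351, Δφ=0.1020634, Δλ=2.6951619 rad; a=sin²(Δφ/2)+cosφ1·cosφ2·sin²(Δλ/2)=0.8139962388; c=2·atan2(√a, √(1-a))=2.249767209; dist=6371·c=14333.267 ≈ 14333.3 km; running total=62912.3 km
Leg 5 bearing: y=sinΔλ·cosφ2=0.39052707, x=cosφ1·sinφ2-sinφ1·cosφ2·cosΔλ=0.67313747; θ=atan2(y, x)=30.1206° ≈ 30.1°
Leg 6: φ1=0.4405351, φ2=-0.1088021, Δφ=-0.5493371, Δλ=0.9006492 rad; a=sin²(Δφ/2)+cosφ1·cosφ2·sin²(Δλ/2)=0.2439127463; c=2·atan2(√a, √(1-a))=1.033081652; dist=6371·c=6581.763 ≈ 6581.8 km; running total=69494.1 km
Leg 6 bearing: y=sinΔλ·cosφ2=0.77909603, x=cosφ1·sinφ2-sinφ1·cosφ2·cosΔλ=-0.36150608; θ=atan2(y, x)=114.8916° ≈ 114.9°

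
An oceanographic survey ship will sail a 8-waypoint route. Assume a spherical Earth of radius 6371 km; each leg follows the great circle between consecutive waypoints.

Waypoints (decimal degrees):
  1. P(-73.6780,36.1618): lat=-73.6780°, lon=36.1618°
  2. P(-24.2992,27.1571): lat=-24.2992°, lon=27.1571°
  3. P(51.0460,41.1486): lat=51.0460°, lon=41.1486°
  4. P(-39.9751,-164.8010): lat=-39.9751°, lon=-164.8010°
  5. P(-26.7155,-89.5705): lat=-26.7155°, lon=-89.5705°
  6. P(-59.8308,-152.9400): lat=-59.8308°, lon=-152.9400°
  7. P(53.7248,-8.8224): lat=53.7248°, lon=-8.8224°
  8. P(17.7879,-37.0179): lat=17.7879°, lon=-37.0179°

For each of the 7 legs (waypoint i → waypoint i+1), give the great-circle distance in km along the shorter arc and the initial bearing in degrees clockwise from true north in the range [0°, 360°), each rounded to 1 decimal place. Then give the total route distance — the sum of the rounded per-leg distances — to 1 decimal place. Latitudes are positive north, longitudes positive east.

Leg 1: φ1=-1.2859237, φ2=-0.4241010, Δφ=0.8618226, Δλ=-0.1571617 rad; a=sin²(Δφ/2)+cosφ1·cosφ2·sin²(Δλ/2)=0.1760508308; c=2·atan2(√a, √(1-a))=0.865974214; dist=6371·c=5517.122 ≈ 5517.1 km; running total=5517.1 km
Leg 1 bearing: y=sinΔλ·cosφ2=-0.14264963, x=cosφ1·sinφ2-sinφ1·cosφ2·cosΔλ=0.74825051; θ=atan2(y, x)=-10.7936° <0 so +360° → 349.2064° ≈ 349.2°
Leg 2: φ1=-0.4241010, φ2=0.8909208, Δφ=1.3150218, Δλ=0.2441977 rad; a=sin²(Δφ/2)+cosφ1·cosφ2·sin²(Δλ/2)=0.3820025872; c=2·atan2(√a, √(1-a))=1.332554144; dist=6371·c=8489.702 ≈ 8489.7 km; running total=14006.8 km
Leg 2 bearing: y=sinΔλ·cosφ2=0.15200489, x=cosφ1·sinφ2-sinφ1·cosφ2·cosΔλ=0.95979214; θ=atan2(y, x)=8.9993° ≈ 9.0°
Leg 3: φ1=0.8909208, φ2=-0.6976971, Δφ=-1.5886179, Δλ=-3.5944986 rad; a=sin²(Δφ/2)+cosφ1·cosφ2·sin²(Δλ/2)=0.9664082182; c=2·atan2(√a, √(1-a))=2.772947537; dist=6371·c=17666.449 ≈ 17666.4 km; running total=31673.2 km
Leg 3 bearing: y=sinΔλ·cosφ2=0.33532821, x=cosφ1·sinφ2-sinφ1·cosφ2·cosΔλ=0.13194124; θ=atan2(y, x)=68.5219° ≈ 68.5°
Leg 4: φ1=-0.6976971, φ2=-0.4662734, Δφ=0.2314237, Δλ=1.3130199 rad; a=sin²(Δφ/2)+cosφ1·cosφ2·sin²(Δλ/2)=0.2683363204; c=2·atan2(√a, √(1-a))=1.089050107; dist=6371·c=6938.338 ≈ 6938.3 km; running total=38611.5 km
Leg 4 bearing: y=sinΔλ·cosφ2=0.86373614, x=cosφ1·sinφ2-sinφ1·cosφ2·cosΔλ=-0.19821108; θ=atan2(y, x)=102.9245° ≈ 102.9°
Leg 5: φ1=-0.4662734, φ2=-1.0442445, Δφ=-0.5779710, Δλ=-1.1060064 rad; a=sin²(Δφ/2)+cosφ1·cosφ2·sin²(Δλ/2)=0.2050592651; c=2·atan2(√a, √(1-a))=0.939884282; dist=6371·c=5988.003 ≈ 5988.0 km; running total=44599.5 km
Leg 5 bearing: y=sinΔλ·cosφ2=-0.44924208, x=cosφ1·sinφ2-sinφ1·cosφ2·cosΔλ=-0.67098540; θ=atan2(y, x)=-146.1967° <0 so +360° → 213.8033° ≈ 213.8°
Leg 6: φ1=-1.0442445, φ2=0.9376746, Δφ=1.9819191, Δλ=2.5153266 rad; a=sin²(Δφ/2)+cosφ1·cosφ2·sin²(Δλ/2)=0.9689486888; c=2·atan2(√a, √(1-a))=2.787315152; dist=6371·c=17757.985 ≈ 17758.0 km; running total=62357.5 km
Leg 6 bearing: y=sinΔλ·cosφ2=0.34678834, x=cosφ1·sinφ2-sinφ1·cosφ2·cosΔλ=-0.00929273; θ=atan2(y, x)=91.5350° ≈ 91.5°
Leg 7: φ1=0.9376746, φ2=0.3104574, Δφ=-0.6272172, Δλ=-0.4921043 rad; a=sin²(Δφ/2)+cosφ1·cosφ2·sin²(Δλ/2)=0.1285932091; c=2·atan2(√a, √(1-a))=0.733533186; dist=6371·c=4673.340 ≈ 4673.3 km; running total=67030.8 km
Leg 7 bearing: y=sinΔλ·cosφ2=-0.44989406, x=cosφ1·sinφ2-sinφ1·cosφ2·cosΔλ=-0.49580573; θ=atan2(y, x)=-137.7794° <0 so +360° → 222.2206° ≈ 222.2°

Leg 1: dist=5517.1 km, bearing=349.2°
Leg 2: dist=8489.7 km, bearing=9.0°
Leg 3: dist=17666.4 km, bearing=68.5°
Leg 4: dist=6938.3 km, bearing=102.9°
Leg 5: dist=5988.0 km, bearing=213.8°
Leg 6: dist=17758.0 km, bearing=91.5°
Leg 7: dist=4673.3 km, bearing=222.2°
Total: 67030.8 km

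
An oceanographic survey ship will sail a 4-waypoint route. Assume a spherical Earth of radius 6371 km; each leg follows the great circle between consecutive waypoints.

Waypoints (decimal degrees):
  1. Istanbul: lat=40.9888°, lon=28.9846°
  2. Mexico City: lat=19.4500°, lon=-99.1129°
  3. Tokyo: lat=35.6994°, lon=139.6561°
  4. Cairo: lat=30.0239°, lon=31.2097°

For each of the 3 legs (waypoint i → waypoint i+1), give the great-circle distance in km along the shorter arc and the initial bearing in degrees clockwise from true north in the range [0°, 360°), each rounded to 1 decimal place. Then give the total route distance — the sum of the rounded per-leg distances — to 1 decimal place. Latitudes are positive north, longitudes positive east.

Leg 1: φ1=0.7153895, φ2=0.3394665, Δφ=-0.3759230, Δλ=-2.2357231 rad; a=sin²(Δφ/2)+cosφ1·cosφ2·sin²(Δλ/2)=0.6103747767; c=2·atan2(√a, √(1-a))=1.793379243; dist=6371·c=11425.619 ≈ 11425.6 km; running total=11425.6 km
Leg 1 bearing: y=sinΔλ·cosφ2=-0.74205194, x=cosφ1·sinφ2-sinφ1·cosφ2·cosΔλ=0.63295225; θ=atan2(y, x)=-49.5366° <0 so +360° → 310.4634° ≈ 310.5°
Leg 2: φ1=0.3394665, φ2=0.6230721, Δφ=0.2836055, Δλ=4.1673052 rad; a=sin²(Δφ/2)+cosφ1·cosφ2·sin²(Δλ/2)=0.6013620667; c=2·atan2(√a, √(1-a))=1.774935348; dist=6371·c=11308.113 ≈ 11308.1 km; running total=22733.7 km
Leg 2 bearing: y=sinΔλ·cosφ2=-0.69440474, x=cosφ1·sinφ2-sinφ1·cosφ2·cosΔλ=0.69043826; θ=atan2(y, x)=-45.1641° <0 so +360° → 314.8359° ≈ 314.8°
Leg 3: φ1=0.6230721, φ2=0.5240159, Δφ=-0.0990562, Δλ=-1.8927467 rad; a=sin²(Δφ/2)+cosφ1·cosφ2·sin²(Δλ/2)=0.4652512541; c=2·atan2(√a, √(1-a))=1.501242769; dist=6371·c=9564.418 ≈ 9564.4 km; running total=32298.1 km
Leg 3 bearing: y=sinΔλ·cosφ2=-0.82133116, x=cosφ1·sinφ2-sinφ1·cosφ2·cosΔλ=0.56620245; θ=atan2(y, x)=-55.4187° <0 so +360° → 304.5813° ≈ 304.6°

Leg 1: dist=11425.6 km, bearing=310.5°
Leg 2: dist=11308.1 km, bearing=314.8°
Leg 3: dist=9564.4 km, bearing=304.6°
Total: 32298.1 km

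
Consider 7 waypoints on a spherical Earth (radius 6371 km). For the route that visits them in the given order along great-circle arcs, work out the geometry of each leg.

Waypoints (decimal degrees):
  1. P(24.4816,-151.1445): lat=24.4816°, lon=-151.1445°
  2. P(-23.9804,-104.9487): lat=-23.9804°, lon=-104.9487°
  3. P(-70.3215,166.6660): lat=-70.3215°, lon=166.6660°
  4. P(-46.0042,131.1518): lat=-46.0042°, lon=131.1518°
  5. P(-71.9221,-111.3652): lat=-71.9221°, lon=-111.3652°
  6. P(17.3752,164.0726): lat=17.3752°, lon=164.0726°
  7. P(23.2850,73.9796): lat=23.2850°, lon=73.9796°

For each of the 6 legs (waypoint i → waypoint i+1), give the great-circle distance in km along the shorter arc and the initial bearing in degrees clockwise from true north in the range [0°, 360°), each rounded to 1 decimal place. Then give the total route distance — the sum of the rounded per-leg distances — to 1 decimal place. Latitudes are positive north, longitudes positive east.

Leg 1: dist=7335.9 km, bearing=133.8°
Leg 2: dist=7445.7 km, bearing=201.5°
Leg 3: dist=3313.6 km, bearing=305.7°
Leg 4: dist=6031.1 km, bearing=160.2°
Leg 5: dist=11655.7 km, bearing=280.6°
Leg 6: dist=9262.8 km, bearing=292.4°
Total: 45044.8 km

Leg 1: φ1=0.4272845, φ2=-0.4185369, Δφ=-0.8458215, Δλ=0.8062688 rad; a=sin²(Δφ/2)+cosφ1·cosφ2·sin²(Δλ/2)=0.2964171960; c=2·atan2(√a, √(1-a))=1.151447697; dist=6371·c=7335.873 ≈ 7335.9 km; running total=7335.9 km
Leg 1 bearing: y=sinΔλ·cosφ2=0.65941480, x=cosφ1·sinφ2-sinφ1·cosφ2·cosΔλ=-0.63197174; θ=atan2(y, x)=133.7826° ≈ 133.8°
Leg 2: φ1=-0.4185369, φ2=-1.2273417, Δφ=-0.8088048, Δλ=4.7405708 rad; a=sin²(Δφ/2)+cosφ1·cosφ2·sin²(Δλ/2)=0.3043212830; c=2·atan2(√a, √(1-a))=1.168690107; dist=6371·c=7445.725 ≈ 7445.7 km; running total=14781.6 km
Leg 2 bearing: y=sinΔλ·cosφ2=-0.33660824, x=cosφ1·sinφ2-sinφ1·cosφ2·cosΔλ=-0.85646614; θ=atan2(y, x)=-158.5442° <0 so +360° → 201.4558° ≈ 201.5°
Leg 3: φ1=-1.2273417, φ2=-0.8029248, Δφ=0.4244170, Δλ=-0.6198397 rad; a=sin²(Δφ/2)+cosφ1·cosφ2·sin²(Δλ/2)=0.0661167995; c=2·atan2(√a, √(1-a))=0.520106210; dist=6371·c=3313.597 ≈ 3313.6 km; running total=18095.2 km
Leg 3 bearing: y=sinΔλ·cosφ2=-0.40349968, x=cosφ1·sinφ2-sinφ1·cosφ2·cosΔλ=0.29011977; θ=atan2(y, x)=-54.2835° <0 so +360° → 305.7165° ≈ 305.7°
Leg 4: φ1=-0.8029248, φ2=-1.2552774, Δφ=-0.4523527, Δλ=-4.2327201 rad; a=sin²(Δφ/2)+cosφ1·cosφ2·sin²(Δλ/2)=0.2077957804; c=2·atan2(√a, √(1-a))=0.946645469; dist=6371·c=6031.078 ≈ 6031.1 km; running total=24126.3 km
Leg 4 bearing: y=sinΔλ·cosφ2=0.27529063, x=cosφ1·sinφ2-sinφ1·cosφ2·cosΔλ=-0.76333600; θ=atan2(y, x)=160.1686° ≈ 160.2°
Leg 5: φ1=-1.2552774, φ2=0.3032544, Δφ=1.5585319, Δλ=4.8072965 rad; a=sin²(Δφ/2)+cosφ1·cosφ2·sin²(Δλ/2)=0.6279107061; c=2·atan2(√a, √(1-a))=1.829493621; dist=6371·c=11655.704 ≈ 11655.7 km; running total=35782.0 km
Leg 5 bearing: y=sinΔλ·cosφ2=-0.95007469, x=cosφ1·sinφ2-sinφ1·cosφ2·cosΔλ=0.17864347; θ=atan2(y, x)=-79.3510° <0 so +360° → 280.6490° ≈ 280.6°
Leg 6: φ1=0.3032544, φ2=0.4063999, Δφ=0.1031455, Δλ=-1.5724195 rad; a=sin²(Δφ/2)+cosφ1·cosφ2·sin²(Δλ/2)=0.4416869351; c=2·atan2(√a, √(1-a))=1.453904181; dist=6371·c=9262.824 ≈ 9262.8 km; running total=45044.8 km
Leg 6 bearing: y=sinΔλ·cosφ2=-0.91854869, x=cosφ1·sinφ2-sinφ1·cosφ2·cosΔλ=0.37771238; θ=atan2(y, x)=-67.6473° <0 so +360° → 292.3527° ≈ 292.4°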